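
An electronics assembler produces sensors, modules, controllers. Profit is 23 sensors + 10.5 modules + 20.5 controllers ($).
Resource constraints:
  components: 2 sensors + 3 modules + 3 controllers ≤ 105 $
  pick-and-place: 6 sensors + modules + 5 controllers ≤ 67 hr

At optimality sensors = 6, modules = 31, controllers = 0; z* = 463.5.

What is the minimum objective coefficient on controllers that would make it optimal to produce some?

At the optimum: components uses 105 of 105 (binding); pick-and-place uses 67 of 67 (binding).
From A_Bᵀ y = c: 2·y_components + 6·y_pick-and-place = 23; 3·y_components + 1·y_pick-and-place = 10.5.
→ y_components = 2.5 and y_pick-and-place = 3.
controllers enters the basis when its profit ≥ yᵀa₃ = 2.5·3 + 3·5 = 22.5.

22.5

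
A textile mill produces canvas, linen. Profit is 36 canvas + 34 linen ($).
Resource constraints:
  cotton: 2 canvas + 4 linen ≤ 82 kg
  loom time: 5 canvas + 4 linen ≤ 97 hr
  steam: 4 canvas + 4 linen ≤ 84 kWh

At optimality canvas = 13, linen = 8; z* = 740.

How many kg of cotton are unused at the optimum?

cotton used = 2·13 + 4·8 = 58; slack = 82 − 58 = 24.

24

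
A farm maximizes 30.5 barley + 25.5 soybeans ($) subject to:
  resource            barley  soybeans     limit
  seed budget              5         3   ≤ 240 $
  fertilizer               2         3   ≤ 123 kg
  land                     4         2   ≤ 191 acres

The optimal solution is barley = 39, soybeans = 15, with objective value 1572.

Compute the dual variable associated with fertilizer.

At the optimum: seed budget uses 240 of 240 (binding); fertilizer uses 123 of 123 (binding); land uses 186 of 191 (slack = 5).
Slack constraints have shadow price 0 (complementary slackness).
The binding rows give the dual system: 5·y_seed budget + 2·y_fertilizer = 30.5 and 3·y_seed budget + 3·y_fertilizer = 25.5.
→ y_seed budget = 4.5 and y_fertilizer = 4.
Shadow price of fertilizer = 4.

4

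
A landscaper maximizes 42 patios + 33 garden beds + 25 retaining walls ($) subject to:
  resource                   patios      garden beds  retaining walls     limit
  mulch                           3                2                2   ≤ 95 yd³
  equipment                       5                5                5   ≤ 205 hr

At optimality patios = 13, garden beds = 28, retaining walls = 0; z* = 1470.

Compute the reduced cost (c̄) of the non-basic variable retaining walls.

-8

At the optimum: mulch uses 95 of 95 (binding); equipment uses 205 of 205 (binding).
Dual feasibility on the basic columns requires 3·y_mulch + 5·y_equipment = 42, 2·y_mulch + 5·y_equipment = 33.
This yields shadow prices y_mulch = 9, y_equipment = 3.
Reduced cost of retaining walls: c₃ − yᵀa₃ = 25 − (9·2 + 3·5) = 25 − 33 = -8.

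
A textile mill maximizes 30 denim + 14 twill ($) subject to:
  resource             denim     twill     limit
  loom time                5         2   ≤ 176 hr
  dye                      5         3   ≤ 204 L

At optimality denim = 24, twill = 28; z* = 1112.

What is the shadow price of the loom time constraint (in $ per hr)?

4

Both loom time and dye are binding at x*.
Dual feasibility on the basic columns requires 5·y_loom time + 5·y_dye = 30, 2·y_loom time + 3·y_dye = 14.
→ y_loom time = 4 and y_dye = 2.
Shadow price of loom time = 4.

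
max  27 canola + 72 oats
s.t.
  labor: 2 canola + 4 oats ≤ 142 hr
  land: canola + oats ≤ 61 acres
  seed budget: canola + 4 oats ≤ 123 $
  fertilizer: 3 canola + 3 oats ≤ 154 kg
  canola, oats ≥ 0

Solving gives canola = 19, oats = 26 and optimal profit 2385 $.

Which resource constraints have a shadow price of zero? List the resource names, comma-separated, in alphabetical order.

labor: 142/142 (binding)
land: 45/61 (slack 16)
seed budget: 123/123 (binding)
fertilizer: 135/154 (slack 19)
By complementary slackness, a constraint with positive slack has shadow price 0 → fertilizer, land.

fertilizer, land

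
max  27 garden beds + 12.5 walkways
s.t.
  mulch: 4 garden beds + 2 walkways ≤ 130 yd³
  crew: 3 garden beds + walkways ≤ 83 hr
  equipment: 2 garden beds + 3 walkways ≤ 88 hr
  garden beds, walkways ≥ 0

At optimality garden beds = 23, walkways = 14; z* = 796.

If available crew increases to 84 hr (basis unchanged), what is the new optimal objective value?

804

At the optimum: mulch uses 120 of 130 (slack = 10); crew uses 83 of 83 (binding); equipment uses 88 of 88 (binding).
Since mulch is not tight, its dual is 0.
From A_Bᵀ y = c: 3·y_crew + 2·y_equipment = 27; 1·y_crew + 3·y_equipment = 12.5.
Solving: y_crew = 8, y_equipment = 1.5.
Δz = y_crew·Δb = 8 × (1) = 8, so new z* = 796 + 8 = 804.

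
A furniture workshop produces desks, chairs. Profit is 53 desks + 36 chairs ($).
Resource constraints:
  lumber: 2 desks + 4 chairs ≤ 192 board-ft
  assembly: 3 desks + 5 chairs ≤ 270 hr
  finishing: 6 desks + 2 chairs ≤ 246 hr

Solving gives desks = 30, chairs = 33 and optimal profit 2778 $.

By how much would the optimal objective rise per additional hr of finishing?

Check each constraint at x*: lumber 192/192 (tight); assembly 255/270 (slack 15); finishing 246/246 (tight).
Slack constraints have shadow price 0 (complementary slackness).
The binding rows give the dual system: 2·y_lumber + 6·y_finishing = 53 and 4·y_lumber + 2·y_finishing = 36.
Solving: y_lumber = 5.5, y_finishing = 7.
Shadow price of finishing = 7.

7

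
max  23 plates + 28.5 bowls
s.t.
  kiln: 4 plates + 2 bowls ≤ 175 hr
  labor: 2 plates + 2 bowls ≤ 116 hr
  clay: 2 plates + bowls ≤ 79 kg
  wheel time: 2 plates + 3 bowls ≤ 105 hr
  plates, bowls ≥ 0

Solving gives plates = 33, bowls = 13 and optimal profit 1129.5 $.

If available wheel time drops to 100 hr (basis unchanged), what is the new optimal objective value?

1087

Check each constraint at x*: kiln 158/175 (slack 17); labor 92/116 (slack 24); clay 79/79 (tight); wheel time 105/105 (tight).
Since kiln, labor are not tight, their duals are 0.
Dual feasibility on the basic columns requires 2·y_clay + 2·y_wheel time = 23, 1·y_clay + 3·y_wheel time = 28.5.
Solving: y_clay = 3, y_wheel time = 8.5.
Δz = y_wheel time·Δb = 8.5 × (-5) = -42.5, so new z* = 1129.5 − 42.5 = 1087.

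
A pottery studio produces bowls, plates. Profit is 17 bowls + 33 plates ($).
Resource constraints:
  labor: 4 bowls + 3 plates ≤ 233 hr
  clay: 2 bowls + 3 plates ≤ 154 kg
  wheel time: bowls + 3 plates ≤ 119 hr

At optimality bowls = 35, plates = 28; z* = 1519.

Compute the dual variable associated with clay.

Binding: clay and wheel time. Non-binding: labor (9 unused).
Since labor is not tight, its dual is 0.
The binding rows give the dual system: 2·y_clay + 1·y_wheel time = 17 and 3·y_clay + 3·y_wheel time = 33.
Solving: y_clay = 6, y_wheel time = 5.
Shadow price of clay = 6.

6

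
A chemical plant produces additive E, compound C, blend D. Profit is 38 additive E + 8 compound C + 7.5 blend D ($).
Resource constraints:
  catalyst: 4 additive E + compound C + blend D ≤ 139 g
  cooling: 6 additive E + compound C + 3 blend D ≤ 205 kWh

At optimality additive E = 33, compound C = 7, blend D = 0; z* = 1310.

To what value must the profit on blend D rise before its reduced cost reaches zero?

14

Both catalyst and cooling are binding at x*.
Dual feasibility on the basic columns requires 4·y_catalyst + 6·y_cooling = 38, 1·y_catalyst + 1·y_cooling = 8.
This yields shadow prices y_catalyst = 5, y_cooling = 3.
blend D enters the basis when its profit ≥ yᵀa₃ = 5·1 + 3·3 = 14.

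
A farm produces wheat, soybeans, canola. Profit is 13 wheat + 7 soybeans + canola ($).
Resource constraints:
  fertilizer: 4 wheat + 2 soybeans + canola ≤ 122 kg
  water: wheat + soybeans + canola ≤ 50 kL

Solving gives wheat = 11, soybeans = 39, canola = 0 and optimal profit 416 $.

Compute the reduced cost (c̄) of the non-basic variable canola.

-3

Both fertilizer and water are binding at x*.
The binding rows give the dual system: 4·y_fertilizer + 1·y_water = 13 and 2·y_fertilizer + 1·y_water = 7.
This yields shadow prices y_fertilizer = 3, y_water = 1.
Reduced cost of canola: c₃ − yᵀa₃ = 1 − (3·1 + 1·1) = 1 − 4 = -3.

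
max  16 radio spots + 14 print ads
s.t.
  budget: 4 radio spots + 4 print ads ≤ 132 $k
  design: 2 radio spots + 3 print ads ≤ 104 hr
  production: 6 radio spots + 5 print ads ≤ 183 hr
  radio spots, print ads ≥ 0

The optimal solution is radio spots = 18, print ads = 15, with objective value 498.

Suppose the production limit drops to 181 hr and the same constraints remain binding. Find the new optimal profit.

Check each constraint at x*: budget 132/132 (tight); design 81/104 (slack 23); production 183/183 (tight).
Since design is not tight, its dual is 0.
The binding rows give the dual system: 4·y_budget + 6·y_production = 16 and 4·y_budget + 5·y_production = 14.
This yields shadow prices y_budget = 1, y_production = 2.
Δz = y_production·Δb = 2 × (-2) = -4, so new z* = 498 − 4 = 494.

494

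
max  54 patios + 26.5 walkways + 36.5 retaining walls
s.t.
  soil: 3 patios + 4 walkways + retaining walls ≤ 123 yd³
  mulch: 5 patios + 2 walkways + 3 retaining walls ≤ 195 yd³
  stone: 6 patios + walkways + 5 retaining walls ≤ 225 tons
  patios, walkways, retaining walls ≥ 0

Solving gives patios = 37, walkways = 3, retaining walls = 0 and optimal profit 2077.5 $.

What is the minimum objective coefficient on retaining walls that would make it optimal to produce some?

Binding: soil and stone. Non-binding: mulch (4 unused).
Since mulch is not tight, its dual is 0.
From A_Bᵀ y = c: 3·y_soil + 6·y_stone = 54; 4·y_soil + 1·y_stone = 26.5.
Solving: y_soil = 5, y_stone = 6.5.
retaining walls enters the basis when its profit ≥ yᵀa₃ = 5·1 + 6.5·5 = 37.5.

37.5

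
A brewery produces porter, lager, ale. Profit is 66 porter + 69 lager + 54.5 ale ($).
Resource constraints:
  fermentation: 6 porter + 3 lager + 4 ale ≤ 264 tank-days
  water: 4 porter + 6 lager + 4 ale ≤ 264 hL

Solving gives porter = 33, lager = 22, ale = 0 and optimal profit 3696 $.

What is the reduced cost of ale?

-1.5

Both fermentation and water are binding at x*.
Dual feasibility on the basic columns requires 6·y_fermentation + 4·y_water = 66, 3·y_fermentation + 6·y_water = 69.
→ y_fermentation = 5 and y_water = 9.
Reduced cost of ale: c₃ − yᵀa₃ = 54.5 − (5·4 + 9·4) = 54.5 − 56 = -1.5.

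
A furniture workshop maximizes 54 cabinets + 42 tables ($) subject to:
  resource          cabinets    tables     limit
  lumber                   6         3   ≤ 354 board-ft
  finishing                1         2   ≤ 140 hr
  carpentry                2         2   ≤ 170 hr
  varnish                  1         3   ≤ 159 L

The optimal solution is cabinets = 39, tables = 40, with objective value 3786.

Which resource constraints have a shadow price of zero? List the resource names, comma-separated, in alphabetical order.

lumber: 354/354 (binding)
finishing: 119/140 (slack 21)
carpentry: 158/170 (slack 12)
varnish: 159/159 (binding)
By complementary slackness, a constraint with positive slack has shadow price 0 → carpentry, finishing.

carpentry, finishing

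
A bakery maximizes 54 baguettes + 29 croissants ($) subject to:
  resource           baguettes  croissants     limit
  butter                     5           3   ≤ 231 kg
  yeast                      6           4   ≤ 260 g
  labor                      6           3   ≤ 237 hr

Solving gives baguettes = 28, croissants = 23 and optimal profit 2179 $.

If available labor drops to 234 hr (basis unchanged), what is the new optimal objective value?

At the optimum: butter uses 209 of 231 (slack = 22); yeast uses 260 of 260 (binding); labor uses 237 of 237 (binding).
Slack constraints have shadow price 0 (complementary slackness).
Dual feasibility on the basic columns requires 6·y_yeast + 6·y_labor = 54, 4·y_yeast + 3·y_labor = 29.
Solving: y_yeast = 2, y_labor = 7.
Δz = y_labor·Δb = 7 × (-3) = -21, so new z* = 2179 − 21 = 2158.

2158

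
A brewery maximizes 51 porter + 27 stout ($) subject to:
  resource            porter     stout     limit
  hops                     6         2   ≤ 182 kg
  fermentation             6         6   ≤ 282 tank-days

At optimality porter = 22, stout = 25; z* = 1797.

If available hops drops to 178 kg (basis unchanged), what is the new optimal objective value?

1773

Check each constraint at x*: hops 182/182 (tight); fermentation 282/282 (tight).
From A_Bᵀ y = c: 6·y_hops + 6·y_fermentation = 51; 2·y_hops + 6·y_fermentation = 27.
This yields shadow prices y_hops = 6, y_fermentation = 2.5.
Δz = y_hops·Δb = 6 × (-4) = -24, so new z* = 1797 − 24 = 1773.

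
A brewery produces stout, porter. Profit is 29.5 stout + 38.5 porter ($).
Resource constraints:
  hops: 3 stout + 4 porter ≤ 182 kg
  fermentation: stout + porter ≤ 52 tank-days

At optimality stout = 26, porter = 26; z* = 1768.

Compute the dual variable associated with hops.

9

Check each constraint at x*: hops 182/182 (tight); fermentation 52/52 (tight).
The binding rows give the dual system: 3·y_hops + 1·y_fermentation = 29.5 and 4·y_hops + 1·y_fermentation = 38.5.
This yields shadow prices y_hops = 9, y_fermentation = 2.5.
Shadow price of hops = 9.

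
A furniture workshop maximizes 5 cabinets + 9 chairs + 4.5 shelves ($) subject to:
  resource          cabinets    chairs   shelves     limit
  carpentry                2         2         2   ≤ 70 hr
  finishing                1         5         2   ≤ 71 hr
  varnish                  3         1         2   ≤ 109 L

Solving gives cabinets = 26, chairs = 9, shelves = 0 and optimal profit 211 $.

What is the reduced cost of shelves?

-1.5

Check each constraint at x*: carpentry 70/70 (tight); finishing 71/71 (tight); varnish 87/109 (slack 22).
By complementary slackness, y = 0 for the non-binding constraint.
From A_Bᵀ y = c: 2·y_carpentry + 1·y_finishing = 5; 2·y_carpentry + 5·y_finishing = 9.
Solving: y_carpentry = 2, y_finishing = 1.
Reduced cost of shelves: c₃ − yᵀa₃ = 4.5 − (2·2 + 1·2) = 4.5 − 6 = -1.5.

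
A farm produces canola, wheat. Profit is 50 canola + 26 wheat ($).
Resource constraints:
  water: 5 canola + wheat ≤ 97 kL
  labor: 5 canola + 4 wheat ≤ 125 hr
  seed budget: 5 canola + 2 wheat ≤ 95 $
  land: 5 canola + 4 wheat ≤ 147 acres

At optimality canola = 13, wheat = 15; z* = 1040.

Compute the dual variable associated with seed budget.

7

Binding: labor and seed budget. Non-binding: water (17 unused), land (22 unused).
By complementary slackness, y = 0 for the non-binding constraints.
The binding rows give the dual system: 5·y_labor + 5·y_seed budget = 50 and 4·y_labor + 2·y_seed budget = 26.
This yields shadow prices y_labor = 3, y_seed budget = 7.
Shadow price of seed budget = 7.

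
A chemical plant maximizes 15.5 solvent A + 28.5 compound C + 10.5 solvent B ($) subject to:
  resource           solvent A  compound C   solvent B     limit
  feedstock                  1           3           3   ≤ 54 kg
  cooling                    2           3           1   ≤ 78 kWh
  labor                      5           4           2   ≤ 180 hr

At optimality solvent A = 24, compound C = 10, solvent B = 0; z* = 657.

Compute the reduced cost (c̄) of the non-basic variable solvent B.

-6

Binding: feedstock and cooling. Non-binding: labor (20 unused).
Slack constraints have shadow price 0 (complementary slackness).
The binding rows give the dual system: 1·y_feedstock + 2·y_cooling = 15.5 and 3·y_feedstock + 3·y_cooling = 28.5.
This yields shadow prices y_feedstock = 3.5, y_cooling = 6.
Reduced cost of solvent B: c₃ − yᵀa₃ = 10.5 − (3.5·3 + 6·1) = 10.5 − 16.5 = -6.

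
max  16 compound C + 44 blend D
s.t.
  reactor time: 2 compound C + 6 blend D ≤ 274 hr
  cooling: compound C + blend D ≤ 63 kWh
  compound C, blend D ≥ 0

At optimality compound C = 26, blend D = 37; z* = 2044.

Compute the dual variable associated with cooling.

2

Both reactor time and cooling are binding at x*.
The binding rows give the dual system: 2·y_reactor time + 1·y_cooling = 16 and 6·y_reactor time + 1·y_cooling = 44.
→ y_reactor time = 7 and y_cooling = 2.
Shadow price of cooling = 2.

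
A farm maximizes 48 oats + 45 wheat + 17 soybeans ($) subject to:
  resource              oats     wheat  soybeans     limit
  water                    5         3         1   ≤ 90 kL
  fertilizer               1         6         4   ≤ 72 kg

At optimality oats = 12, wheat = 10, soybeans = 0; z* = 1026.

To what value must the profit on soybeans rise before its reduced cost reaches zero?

21

Both water and fertilizer are binding at x*.
Dual feasibility on the basic columns requires 5·y_water + 1·y_fertilizer = 48, 3·y_water + 6·y_fertilizer = 45.
Solving: y_water = 9, y_fertilizer = 3.
soybeans enters the basis when its profit ≥ yᵀa₃ = 9·1 + 3·4 = 21.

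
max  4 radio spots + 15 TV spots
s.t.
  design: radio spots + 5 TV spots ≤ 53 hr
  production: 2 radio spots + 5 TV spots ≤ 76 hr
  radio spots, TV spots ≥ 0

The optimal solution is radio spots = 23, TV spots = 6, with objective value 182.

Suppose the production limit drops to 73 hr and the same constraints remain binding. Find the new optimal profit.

179

Check each constraint at x*: design 53/53 (tight); production 76/76 (tight).
Dual feasibility on the basic columns requires 1·y_design + 2·y_production = 4, 5·y_design + 5·y_production = 15.
This yields shadow prices y_design = 2, y_production = 1.
Δz = y_production·Δb = 1 × (-3) = -3, so new z* = 182 − 3 = 179.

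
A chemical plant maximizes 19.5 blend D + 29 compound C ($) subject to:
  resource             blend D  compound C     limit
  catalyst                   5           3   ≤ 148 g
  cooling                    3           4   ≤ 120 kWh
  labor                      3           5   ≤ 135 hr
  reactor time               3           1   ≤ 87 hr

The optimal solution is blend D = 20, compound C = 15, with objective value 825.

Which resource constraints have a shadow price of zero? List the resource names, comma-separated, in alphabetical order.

catalyst: 145/148 (slack 3)
cooling: 120/120 (binding)
labor: 135/135 (binding)
reactor time: 75/87 (slack 12)
By complementary slackness, a constraint with positive slack has shadow price 0 → catalyst, reactor time.

catalyst, reactor time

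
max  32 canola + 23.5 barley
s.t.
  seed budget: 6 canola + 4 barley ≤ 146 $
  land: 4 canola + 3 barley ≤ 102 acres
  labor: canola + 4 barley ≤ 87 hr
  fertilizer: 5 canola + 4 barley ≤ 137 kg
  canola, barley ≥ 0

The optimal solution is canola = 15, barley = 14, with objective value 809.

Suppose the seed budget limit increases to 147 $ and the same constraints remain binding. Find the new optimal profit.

Binding: seed budget and land. Non-binding: labor (16 unused), fertilizer (6 unused).
Slack constraints have shadow price 0 (complementary slackness).
From A_Bᵀ y = c: 6·y_seed budget + 4·y_land = 32; 4·y_seed budget + 3·y_land = 23.5.
This yields shadow prices y_seed budget = 1, y_land = 6.5.
Δz = y_seed budget·Δb = 1 × (1) = 1, so new z* = 809 + 1 = 810.

810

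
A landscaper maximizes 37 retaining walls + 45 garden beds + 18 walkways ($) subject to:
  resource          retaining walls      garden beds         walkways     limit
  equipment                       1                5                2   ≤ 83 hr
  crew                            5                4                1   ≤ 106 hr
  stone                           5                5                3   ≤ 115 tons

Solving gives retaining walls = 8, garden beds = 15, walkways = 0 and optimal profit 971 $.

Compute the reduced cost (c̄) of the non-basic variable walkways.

Binding: equipment and stone. Non-binding: crew (6 unused).
By complementary slackness, y = 0 for the non-binding constraint.
The binding rows give the dual system: 1·y_equipment + 5·y_stone = 37 and 5·y_equipment + 5·y_stone = 45.
This yields shadow prices y_equipment = 2, y_stone = 7.
Reduced cost of walkways: c₃ − yᵀa₃ = 18 − (2·2 + 7·3) = 18 − 25 = -7.

-7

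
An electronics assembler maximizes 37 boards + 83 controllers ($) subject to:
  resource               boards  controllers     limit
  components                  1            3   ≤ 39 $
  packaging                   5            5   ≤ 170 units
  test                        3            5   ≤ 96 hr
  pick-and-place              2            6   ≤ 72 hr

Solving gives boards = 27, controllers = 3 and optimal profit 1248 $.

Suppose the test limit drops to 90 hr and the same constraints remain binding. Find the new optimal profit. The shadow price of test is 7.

Δb = -6, so new z* = 1248 + (7)·(-6) = 1248 − 42 = 1206.

1206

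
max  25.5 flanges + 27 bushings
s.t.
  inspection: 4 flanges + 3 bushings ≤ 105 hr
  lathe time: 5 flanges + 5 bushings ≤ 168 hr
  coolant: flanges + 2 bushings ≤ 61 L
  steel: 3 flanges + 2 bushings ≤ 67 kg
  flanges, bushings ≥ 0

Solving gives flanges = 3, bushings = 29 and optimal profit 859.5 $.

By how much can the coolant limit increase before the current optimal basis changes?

6

Binding constraints: coolant, steel. The basis is B = [[1,2],[3,2]] with det -4.
Per unit increase in coolant, x* moves by d = (-0.5, 0.75).
The basis stays optimal until flanges reaches 0; allowable increase = 6 L.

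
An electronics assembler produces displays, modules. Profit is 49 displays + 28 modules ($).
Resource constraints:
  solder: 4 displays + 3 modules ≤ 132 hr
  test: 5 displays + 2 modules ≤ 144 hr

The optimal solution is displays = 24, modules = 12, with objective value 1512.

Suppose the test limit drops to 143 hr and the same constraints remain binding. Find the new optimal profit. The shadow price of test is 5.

1507

Δb = -1, so new z* = 1512 + (5)·(-1) = 1512 − 5 = 1507.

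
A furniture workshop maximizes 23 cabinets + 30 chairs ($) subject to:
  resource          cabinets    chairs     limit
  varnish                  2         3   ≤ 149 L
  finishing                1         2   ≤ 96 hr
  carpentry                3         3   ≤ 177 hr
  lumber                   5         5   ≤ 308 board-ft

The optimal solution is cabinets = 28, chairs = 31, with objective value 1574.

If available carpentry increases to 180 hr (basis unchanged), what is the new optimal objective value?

Check each constraint at x*: varnish 149/149 (tight); finishing 90/96 (slack 6); carpentry 177/177 (tight); lumber 295/308 (slack 13).
By complementary slackness, y = 0 for the non-binding constraints.
Dual feasibility on the basic columns requires 2·y_varnish + 3·y_carpentry = 23, 3·y_varnish + 3·y_carpentry = 30.
This yields shadow prices y_varnish = 7, y_carpentry = 3.
Δz = y_carpentry·Δb = 3 × (3) = 9, so new z* = 1574 + 9 = 1583.

1583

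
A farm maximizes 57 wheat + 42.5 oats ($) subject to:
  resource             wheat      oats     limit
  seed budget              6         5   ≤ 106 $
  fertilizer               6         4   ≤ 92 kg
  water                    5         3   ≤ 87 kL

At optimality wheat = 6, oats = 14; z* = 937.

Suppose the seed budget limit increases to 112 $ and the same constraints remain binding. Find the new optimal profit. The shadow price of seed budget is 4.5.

964

Δb = 6, so new z* = 937 + (4.5)·(6) = 937 + 27 = 964.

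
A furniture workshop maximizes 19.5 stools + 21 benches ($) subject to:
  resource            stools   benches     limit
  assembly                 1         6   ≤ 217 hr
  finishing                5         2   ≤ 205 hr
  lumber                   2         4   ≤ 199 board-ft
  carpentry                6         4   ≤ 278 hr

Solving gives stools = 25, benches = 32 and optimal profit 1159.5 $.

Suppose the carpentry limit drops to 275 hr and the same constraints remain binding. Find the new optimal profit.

1150.5

Check each constraint at x*: assembly 217/217 (tight); finishing 189/205 (slack 16); lumber 178/199 (slack 21); carpentry 278/278 (tight).
By complementary slackness, y = 0 for the non-binding constraints.
The binding rows give the dual system: 1·y_assembly + 6·y_carpentry = 19.5 and 6·y_assembly + 4·y_carpentry = 21.
This yields shadow prices y_assembly = 1.5, y_carpentry = 3.
Δz = y_carpentry·Δb = 3 × (-3) = -9, so new z* = 1159.5 − 9 = 1150.5.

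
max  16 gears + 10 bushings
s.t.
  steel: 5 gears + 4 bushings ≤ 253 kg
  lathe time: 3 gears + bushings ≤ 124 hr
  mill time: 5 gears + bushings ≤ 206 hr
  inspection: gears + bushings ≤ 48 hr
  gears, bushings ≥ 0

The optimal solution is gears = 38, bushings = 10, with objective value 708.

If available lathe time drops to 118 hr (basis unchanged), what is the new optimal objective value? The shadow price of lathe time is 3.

Δb = -6, so new z* = 708 + (3)·(-6) = 708 − 18 = 690.

690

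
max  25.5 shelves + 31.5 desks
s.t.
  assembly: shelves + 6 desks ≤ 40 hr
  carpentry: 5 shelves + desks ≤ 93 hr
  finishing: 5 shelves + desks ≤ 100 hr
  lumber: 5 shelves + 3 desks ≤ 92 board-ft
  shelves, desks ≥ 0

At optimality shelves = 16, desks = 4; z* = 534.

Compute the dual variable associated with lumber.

At the optimum: assembly uses 40 of 40 (binding); carpentry uses 84 of 93 (slack = 9); finishing uses 84 of 100 (slack = 16); lumber uses 92 of 92 (binding).
Slack constraints have shadow price 0 (complementary slackness).
From A_Bᵀ y = c: 1·y_assembly + 5·y_lumber = 25.5; 6·y_assembly + 3·y_lumber = 31.5.
Solving: y_assembly = 3, y_lumber = 4.5.
Shadow price of lumber = 4.5.

4.5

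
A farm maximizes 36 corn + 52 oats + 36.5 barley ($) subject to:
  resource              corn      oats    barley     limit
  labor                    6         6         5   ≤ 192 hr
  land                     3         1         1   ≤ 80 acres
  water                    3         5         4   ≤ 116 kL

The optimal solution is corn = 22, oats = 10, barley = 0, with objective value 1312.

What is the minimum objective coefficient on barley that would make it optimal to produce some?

At the optimum: labor uses 192 of 192 (binding); land uses 76 of 80 (slack = 4); water uses 116 of 116 (binding).
By complementary slackness, y = 0 for the non-binding constraint.
From A_Bᵀ y = c: 6·y_labor + 3·y_water = 36; 6·y_labor + 5·y_water = 52.
Solving: y_labor = 2, y_water = 8.
barley enters the basis when its profit ≥ yᵀa₃ = 2·5 + 8·4 = 42.

42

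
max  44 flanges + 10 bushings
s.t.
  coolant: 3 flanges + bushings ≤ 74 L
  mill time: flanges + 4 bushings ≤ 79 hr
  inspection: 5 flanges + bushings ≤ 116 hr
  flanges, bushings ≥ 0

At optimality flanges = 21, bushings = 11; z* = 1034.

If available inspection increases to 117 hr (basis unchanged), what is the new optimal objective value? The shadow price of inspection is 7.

Δb = 1, so new z* = 1034 + (7)·(1) = 1034 + 7 = 1041.

1041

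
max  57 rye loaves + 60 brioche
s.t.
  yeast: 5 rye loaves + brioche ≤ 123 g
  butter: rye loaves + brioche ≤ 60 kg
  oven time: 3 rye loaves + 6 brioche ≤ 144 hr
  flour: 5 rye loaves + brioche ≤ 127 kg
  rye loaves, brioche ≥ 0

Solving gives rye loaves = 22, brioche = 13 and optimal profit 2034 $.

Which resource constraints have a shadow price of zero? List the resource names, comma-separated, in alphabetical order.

yeast: 123/123 (binding)
butter: 35/60 (slack 25)
oven time: 144/144 (binding)
flour: 123/127 (slack 4)
By complementary slackness, a constraint with positive slack has shadow price 0 → butter, flour.

butter, flour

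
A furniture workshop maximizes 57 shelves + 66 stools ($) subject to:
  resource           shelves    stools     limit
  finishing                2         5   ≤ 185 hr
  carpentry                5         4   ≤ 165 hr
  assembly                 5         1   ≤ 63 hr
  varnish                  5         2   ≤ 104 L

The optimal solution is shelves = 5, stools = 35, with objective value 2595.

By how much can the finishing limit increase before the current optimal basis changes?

21.25

Binding constraints: finishing, carpentry. The basis is B = [[2,5],[5,4]] with det -17.
Per unit increase in finishing, x* moves by d = (-0.2353, 0.2941).
The basis stays optimal until shelves reaches 0; allowable increase = 21.25 hr.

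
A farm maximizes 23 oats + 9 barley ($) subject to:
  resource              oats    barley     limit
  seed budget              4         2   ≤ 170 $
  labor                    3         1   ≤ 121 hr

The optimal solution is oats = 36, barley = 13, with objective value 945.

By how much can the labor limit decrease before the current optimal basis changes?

36

Binding constraints: seed budget, labor. The basis is B = [[4,2],[3,1]] with det -2.
Per unit decrease in labor, x* moves by d = (-1, 2).
The basis stays optimal until oats reaches 0; allowable decrease = 36 hr.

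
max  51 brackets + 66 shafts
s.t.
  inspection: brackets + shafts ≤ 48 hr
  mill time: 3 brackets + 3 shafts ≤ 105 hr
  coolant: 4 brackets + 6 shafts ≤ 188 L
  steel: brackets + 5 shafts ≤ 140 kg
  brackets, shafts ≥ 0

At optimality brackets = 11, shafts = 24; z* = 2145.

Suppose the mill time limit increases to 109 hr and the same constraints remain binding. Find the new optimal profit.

Check each constraint at x*: inspection 35/48 (slack 13); mill time 105/105 (tight); coolant 188/188 (tight); steel 131/140 (slack 9).
By complementary slackness, y = 0 for the non-binding constraints.
From A_Bᵀ y = c: 3·y_mill time + 4·y_coolant = 51; 3·y_mill time + 6·y_coolant = 66.
Solving: y_mill time = 7, y_coolant = 7.5.
Δz = y_mill time·Δb = 7 × (4) = 28, so new z* = 2145 + 28 = 2173.

2173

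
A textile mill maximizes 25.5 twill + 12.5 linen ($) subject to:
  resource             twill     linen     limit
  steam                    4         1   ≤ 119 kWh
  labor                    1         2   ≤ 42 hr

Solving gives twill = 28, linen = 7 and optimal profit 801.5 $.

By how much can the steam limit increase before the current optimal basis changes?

Binding constraints: steam, labor. The basis is B = [[4,1],[1,2]] with det 7.
Per unit increase in steam, x* moves by d = (0.2857, -0.1429).
The basis stays optimal until linen reaches 0; allowable increase = 49 kWh.

49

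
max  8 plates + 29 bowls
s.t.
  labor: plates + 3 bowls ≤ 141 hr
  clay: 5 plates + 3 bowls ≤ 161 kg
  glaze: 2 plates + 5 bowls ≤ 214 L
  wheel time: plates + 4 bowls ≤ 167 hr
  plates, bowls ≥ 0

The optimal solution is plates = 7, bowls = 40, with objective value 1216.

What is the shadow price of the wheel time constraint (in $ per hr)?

Check each constraint at x*: labor 127/141 (slack 14); clay 155/161 (slack 6); glaze 214/214 (tight); wheel time 167/167 (tight).
By complementary slackness, y = 0 for the non-binding constraints.
Dual feasibility on the basic columns requires 2·y_glaze + 1·y_wheel time = 8, 5·y_glaze + 4·y_wheel time = 29.
→ y_glaze = 1 and y_wheel time = 6.
Shadow price of wheel time = 6.

6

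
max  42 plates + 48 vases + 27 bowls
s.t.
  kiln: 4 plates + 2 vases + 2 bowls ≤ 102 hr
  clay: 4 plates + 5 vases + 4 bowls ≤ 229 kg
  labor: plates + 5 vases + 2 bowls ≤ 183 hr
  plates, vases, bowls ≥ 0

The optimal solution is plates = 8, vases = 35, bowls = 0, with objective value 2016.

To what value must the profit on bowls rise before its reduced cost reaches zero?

Binding: kiln and labor. Non-binding: clay (22 unused).
Since clay is not tight, its dual is 0.
The binding rows give the dual system: 4·y_kiln + 1·y_labor = 42 and 2·y_kiln + 5·y_labor = 48.
This yields shadow prices y_kiln = 9, y_labor = 6.
bowls enters the basis when its profit ≥ yᵀa₃ = 9·2 + 6·2 = 30.

30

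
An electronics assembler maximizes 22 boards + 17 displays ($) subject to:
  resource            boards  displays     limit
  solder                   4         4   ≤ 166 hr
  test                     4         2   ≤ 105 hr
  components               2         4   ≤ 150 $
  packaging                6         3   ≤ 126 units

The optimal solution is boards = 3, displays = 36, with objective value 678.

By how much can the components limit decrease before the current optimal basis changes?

108

Binding constraints: components, packaging. The basis is B = [[2,4],[6,3]] with det -18.
Per unit decrease in components, x* moves by d = (0.1667, -0.3333).
The basis stays optimal until displays reaches 0; allowable decrease = 108 $.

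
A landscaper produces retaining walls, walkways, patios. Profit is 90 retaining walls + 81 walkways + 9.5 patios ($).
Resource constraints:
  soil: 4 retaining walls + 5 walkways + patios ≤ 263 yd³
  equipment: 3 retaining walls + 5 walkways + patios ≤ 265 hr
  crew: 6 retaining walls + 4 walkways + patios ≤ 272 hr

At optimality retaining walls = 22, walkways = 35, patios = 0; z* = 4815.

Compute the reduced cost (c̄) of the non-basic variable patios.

-8.5

Binding: soil and crew. Non-binding: equipment (24 unused).
Since equipment is not tight, its dual is 0.
From A_Bᵀ y = c: 4·y_soil + 6·y_crew = 90; 5·y_soil + 4·y_crew = 81.
Solving: y_soil = 9, y_crew = 9.
Reduced cost of patios: c₃ − yᵀa₃ = 9.5 − (9·1 + 9·1) = 9.5 − 18 = -8.5.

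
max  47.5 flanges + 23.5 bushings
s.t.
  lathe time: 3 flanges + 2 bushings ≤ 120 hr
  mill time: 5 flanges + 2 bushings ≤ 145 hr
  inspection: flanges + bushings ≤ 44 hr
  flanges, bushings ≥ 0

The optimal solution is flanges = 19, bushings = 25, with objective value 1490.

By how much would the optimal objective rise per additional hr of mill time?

At the optimum: lathe time uses 107 of 120 (slack = 13); mill time uses 145 of 145 (binding); inspection uses 44 of 44 (binding).
Slack constraints have shadow price 0 (complementary slackness).
Dual feasibility on the basic columns requires 5·y_mill time + 1·y_inspection = 47.5, 2·y_mill time + 1·y_inspection = 23.5.
Solving: y_mill time = 8, y_inspection = 7.5.
Shadow price of mill time = 8.

8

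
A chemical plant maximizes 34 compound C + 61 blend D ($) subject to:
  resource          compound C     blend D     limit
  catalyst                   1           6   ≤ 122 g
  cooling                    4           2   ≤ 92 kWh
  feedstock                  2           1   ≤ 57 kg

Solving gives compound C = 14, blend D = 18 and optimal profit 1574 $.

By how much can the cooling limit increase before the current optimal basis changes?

22

Binding constraints: catalyst, cooling. The basis is B = [[1,6],[4,2]] with det -22.
Per unit increase in cooling, x* moves by d = (0.2727, -0.0455).
The basis stays optimal until feedstock becomes binding; allowable increase = 22 kWh.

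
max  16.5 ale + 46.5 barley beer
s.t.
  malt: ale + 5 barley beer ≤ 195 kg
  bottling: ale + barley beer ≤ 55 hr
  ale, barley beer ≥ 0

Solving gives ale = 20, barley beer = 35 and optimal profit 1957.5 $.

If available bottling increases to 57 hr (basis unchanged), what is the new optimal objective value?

Both malt and bottling are binding at x*.
From A_Bᵀ y = c: 1·y_malt + 1·y_bottling = 16.5; 5·y_malt + 1·y_bottling = 46.5.
Solving: y_malt = 7.5, y_bottling = 9.
Δz = y_bottling·Δb = 9 × (2) = 18, so new z* = 1957.5 + 18 = 1975.5.

1975.5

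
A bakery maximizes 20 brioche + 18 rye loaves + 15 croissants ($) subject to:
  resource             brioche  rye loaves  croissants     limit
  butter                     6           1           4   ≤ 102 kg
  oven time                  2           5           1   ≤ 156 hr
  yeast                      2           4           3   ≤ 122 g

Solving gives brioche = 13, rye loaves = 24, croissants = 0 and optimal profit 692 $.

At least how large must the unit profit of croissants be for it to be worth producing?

Binding: butter and yeast. Non-binding: oven time (10 unused).
Since oven time is not tight, its dual is 0.
Dual feasibility on the basic columns requires 6·y_butter + 2·y_yeast = 20, 1·y_butter + 4·y_yeast = 18.
This yields shadow prices y_butter = 2, y_yeast = 4.
croissants enters the basis when its profit ≥ yᵀa₃ = 2·4 + 4·3 = 20.

20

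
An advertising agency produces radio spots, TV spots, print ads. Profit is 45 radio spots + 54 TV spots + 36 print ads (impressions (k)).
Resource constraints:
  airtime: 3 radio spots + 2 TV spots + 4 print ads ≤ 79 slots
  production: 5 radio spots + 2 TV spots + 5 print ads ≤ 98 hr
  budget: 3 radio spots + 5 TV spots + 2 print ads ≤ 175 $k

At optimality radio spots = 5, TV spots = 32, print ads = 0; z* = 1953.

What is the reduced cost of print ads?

-8

At the optimum: airtime uses 79 of 79 (binding); production uses 89 of 98 (slack = 9); budget uses 175 of 175 (binding).
Since production is not tight, its dual is 0.
Dual feasibility on the basic columns requires 3·y_airtime + 3·y_budget = 45, 2·y_airtime + 5·y_budget = 54.
→ y_airtime = 7 and y_budget = 8.
Reduced cost of print ads: c₃ − yᵀa₃ = 36 − (7·4 + 8·2) = 36 − 44 = -8.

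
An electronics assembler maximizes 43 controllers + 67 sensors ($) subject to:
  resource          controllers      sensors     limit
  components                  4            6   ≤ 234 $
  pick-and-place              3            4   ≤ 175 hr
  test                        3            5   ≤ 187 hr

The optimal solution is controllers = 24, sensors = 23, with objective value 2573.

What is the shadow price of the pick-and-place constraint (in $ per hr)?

0

Binding: components and test. Non-binding: pick-and-place (11 unused).
Slack constraints have shadow price 0 (complementary slackness).
Dual feasibility on the basic columns requires 4·y_components + 3·y_test = 43, 6·y_components + 5·y_test = 67.
This yields shadow prices y_components = 7, y_test = 5.
Shadow price of pick-and-place = 0.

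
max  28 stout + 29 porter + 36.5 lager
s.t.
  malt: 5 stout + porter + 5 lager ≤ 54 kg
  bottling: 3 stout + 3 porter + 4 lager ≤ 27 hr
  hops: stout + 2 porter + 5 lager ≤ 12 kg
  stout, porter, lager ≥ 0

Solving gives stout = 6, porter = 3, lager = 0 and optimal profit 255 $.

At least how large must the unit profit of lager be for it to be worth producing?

41

At the optimum: malt uses 33 of 54 (slack = 21); bottling uses 27 of 27 (binding); hops uses 12 of 12 (binding).
By complementary slackness, y = 0 for the non-binding constraint.
Dual feasibility on the basic columns requires 3·y_bottling + 1·y_hops = 28, 3·y_bottling + 2·y_hops = 29.
Solving: y_bottling = 9, y_hops = 1.
lager enters the basis when its profit ≥ yᵀa₃ = 9·4 + 1·5 = 41.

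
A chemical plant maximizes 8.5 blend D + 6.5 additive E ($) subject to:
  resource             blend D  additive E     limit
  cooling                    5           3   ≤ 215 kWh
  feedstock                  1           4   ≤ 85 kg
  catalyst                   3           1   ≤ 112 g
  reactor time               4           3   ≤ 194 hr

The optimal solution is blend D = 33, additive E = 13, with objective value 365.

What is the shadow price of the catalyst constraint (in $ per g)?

2.5

Check each constraint at x*: cooling 204/215 (slack 11); feedstock 85/85 (tight); catalyst 112/112 (tight); reactor time 171/194 (slack 23).
Slack constraints have shadow price 0 (complementary slackness).
Dual feasibility on the basic columns requires 1·y_feedstock + 3·y_catalyst = 8.5, 4·y_feedstock + 1·y_catalyst = 6.5.
→ y_feedstock = 1 and y_catalyst = 2.5.
Shadow price of catalyst = 2.5.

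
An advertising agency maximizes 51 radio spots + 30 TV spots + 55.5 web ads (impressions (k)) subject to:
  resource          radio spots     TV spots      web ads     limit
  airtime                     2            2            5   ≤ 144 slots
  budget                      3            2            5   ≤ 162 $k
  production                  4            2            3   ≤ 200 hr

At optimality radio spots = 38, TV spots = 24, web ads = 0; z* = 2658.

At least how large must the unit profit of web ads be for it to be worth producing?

Check each constraint at x*: airtime 124/144 (slack 20); budget 162/162 (tight); production 200/200 (tight).
Since airtime is not tight, its dual is 0.
From A_Bᵀ y = c: 3·y_budget + 4·y_production = 51; 2·y_budget + 2·y_production = 30.
This yields shadow prices y_budget = 9, y_production = 6.
web ads enters the basis when its profit ≥ yᵀa₃ = 9·5 + 6·3 = 63.

63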